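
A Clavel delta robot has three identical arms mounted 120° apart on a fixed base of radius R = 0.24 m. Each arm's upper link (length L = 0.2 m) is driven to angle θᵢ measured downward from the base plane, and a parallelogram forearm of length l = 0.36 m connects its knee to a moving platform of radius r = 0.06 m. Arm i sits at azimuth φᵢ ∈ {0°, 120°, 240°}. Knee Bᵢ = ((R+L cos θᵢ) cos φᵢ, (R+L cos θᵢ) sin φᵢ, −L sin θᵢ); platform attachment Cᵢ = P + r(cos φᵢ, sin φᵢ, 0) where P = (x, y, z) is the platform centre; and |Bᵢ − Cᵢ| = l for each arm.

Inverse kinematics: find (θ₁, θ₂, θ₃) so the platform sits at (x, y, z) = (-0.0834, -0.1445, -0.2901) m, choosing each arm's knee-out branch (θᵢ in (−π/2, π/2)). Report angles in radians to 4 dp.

φ1=0.0° → target in arm frame (-0.0834, -0.1445)
  e−x'=0.2634;  (l²−L²−(e−x')²−y'²−z²)/2L = -0.2120
  √(A²+B²)=0.3918;  θ1 = -0.8336+2.1426 ≈ 1.3090
rotate P by −φ2: (-0.0834, 0.1445, -0.2901)
  A=0.2634, B=-0.2901, C=(l²−L²−A²−y'²−z²)/(2L)=-0.2121
  θ2 = atan2(B,A) + arccos(C/0.3919) = 1.3091
rotate P by −φ3: (0.1668, 0.0000, -0.2901)
  A=0.0132, B=-0.2901, C=(l²−L²−A²−y'²−z²)/(2L)=0.0132
  γ=atan2(-0.2901,0.0132)=-1.5255;  ψ=arccos(0.0454)=1.5254;  θ3=γ+ψ≈0.0000

θ₁ = 1.3090, θ₂ = 1.3091, θ₃ = 0.0000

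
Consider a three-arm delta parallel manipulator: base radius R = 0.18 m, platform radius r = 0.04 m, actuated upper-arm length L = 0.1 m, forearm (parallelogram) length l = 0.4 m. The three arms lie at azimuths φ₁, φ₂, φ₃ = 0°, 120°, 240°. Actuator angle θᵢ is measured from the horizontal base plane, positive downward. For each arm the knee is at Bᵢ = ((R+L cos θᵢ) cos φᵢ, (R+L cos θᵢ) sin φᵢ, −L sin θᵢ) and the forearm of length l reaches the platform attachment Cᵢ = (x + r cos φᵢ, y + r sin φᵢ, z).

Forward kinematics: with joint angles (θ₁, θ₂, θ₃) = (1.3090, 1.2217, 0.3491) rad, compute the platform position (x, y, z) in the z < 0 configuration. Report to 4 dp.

(-0.0616, -0.0884, -0.4135)

arm 1 at φ=0.0°: e+L cos θ1 = 0.1659;  O1 = (0.1659, 0.0000, -0.0966)
arm 2 at φ=120.0°: e+L cos θ2 = 0.1742;  O2 = (-0.0871, 0.1509, -0.0940)
arm 3 at φ=240.0°: e+L cos θ3 = 0.2340;  O3 = (-0.1170, -0.2026, -0.0342)
subtract pairs → two planes through P
plane₁₂: -0.5060x+0.3017y+0.0052z = 0.0023
det = 0.3757;  x = -0.0178+0.1059z,  y = -0.0222+0.1601z
quadratic in z: (1.0368)z²+(0.1472)z+(-0.1164)=0, √Δ=0.7103 → z ∈ {-0.4135, 0.2716}; z = -0.4135 (taking z<0)
x = -0.0616, y = -0.0884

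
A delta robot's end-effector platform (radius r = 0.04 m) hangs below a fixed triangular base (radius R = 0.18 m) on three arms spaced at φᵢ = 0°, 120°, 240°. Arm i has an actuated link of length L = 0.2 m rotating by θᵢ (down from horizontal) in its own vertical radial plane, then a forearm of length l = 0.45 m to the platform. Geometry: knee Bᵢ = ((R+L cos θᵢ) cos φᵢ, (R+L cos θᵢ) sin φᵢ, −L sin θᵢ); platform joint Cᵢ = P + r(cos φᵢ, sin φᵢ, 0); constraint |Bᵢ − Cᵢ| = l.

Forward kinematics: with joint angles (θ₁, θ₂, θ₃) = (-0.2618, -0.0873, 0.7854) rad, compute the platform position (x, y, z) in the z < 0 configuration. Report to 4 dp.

(0.0835, 0.1100, -0.3061)

O1 = (0.3332·cos0.0°, 0.3332·sin0.0°, 0.0518) = (0.3332, 0.0000, 0.0518)
φ2=120.0°: virtual centre (-0.1696, 0.2938, 0.0174), radius l
φ3=240.0°: virtual centre (-0.1407, -0.2437, -0.1414), radius l
subtract pairs → two planes through P
plane₁₂: -1.0056x+0.5876y+-0.0687z = 0.0017
Cramer: x(z) = 0.0073-0.2488z;  y(z) = 0.0155-0.3089z
into |P−O₁|² = l²: 1.1573z² + 0.0490z + -0.0934 = 0;  Δ = 0.4348;  z = -0.3061 or 0.2637 → z<0 root = -0.3061
x = 0.0835, y = 0.1100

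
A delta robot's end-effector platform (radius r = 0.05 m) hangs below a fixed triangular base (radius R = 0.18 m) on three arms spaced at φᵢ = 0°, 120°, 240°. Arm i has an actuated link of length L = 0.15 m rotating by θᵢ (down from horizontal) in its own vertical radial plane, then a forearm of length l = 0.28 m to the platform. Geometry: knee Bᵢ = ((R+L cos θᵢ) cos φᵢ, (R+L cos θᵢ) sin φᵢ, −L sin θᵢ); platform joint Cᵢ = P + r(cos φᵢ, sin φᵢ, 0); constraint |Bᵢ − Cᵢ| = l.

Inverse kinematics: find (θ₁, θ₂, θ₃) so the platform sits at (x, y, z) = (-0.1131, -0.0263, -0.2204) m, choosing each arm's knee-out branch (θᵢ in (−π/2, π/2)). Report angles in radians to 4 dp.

θ₁ = 1.3964, θ₂ = 0.6109, θ₃ = 0.2619

rotate P by −φ1: (-0.1131, -0.0263, -0.2204)
  e−x'=0.2431;  (l²−L²−(e−x')²−y'²−z²)/2L = -0.1749
  γ=atan2(-0.2204,0.2431)=-0.7365;  ψ=arccos(-0.5330)=2.1329;  θ1=γ+ψ≈1.3964
φ2=120.0° → target in arm frame (0.0338, 0.1111)
  e−x'=0.0962;  (l²−L²−(e−x')²−y'²−z²)/2L = -0.0476
  √(A²+B²)=0.2405;  θ2 = -1.1591+1.7700 ≈ 0.6109
rotate P by −φ3: (0.0793, -0.0848, -0.2204)
  A cos θ + B sin θ = C:  0.0507·cos θ + -0.2204·sin θ = -0.0081
  θ3 = atan2(B,A) + arccos(C/0.2262) = 0.2619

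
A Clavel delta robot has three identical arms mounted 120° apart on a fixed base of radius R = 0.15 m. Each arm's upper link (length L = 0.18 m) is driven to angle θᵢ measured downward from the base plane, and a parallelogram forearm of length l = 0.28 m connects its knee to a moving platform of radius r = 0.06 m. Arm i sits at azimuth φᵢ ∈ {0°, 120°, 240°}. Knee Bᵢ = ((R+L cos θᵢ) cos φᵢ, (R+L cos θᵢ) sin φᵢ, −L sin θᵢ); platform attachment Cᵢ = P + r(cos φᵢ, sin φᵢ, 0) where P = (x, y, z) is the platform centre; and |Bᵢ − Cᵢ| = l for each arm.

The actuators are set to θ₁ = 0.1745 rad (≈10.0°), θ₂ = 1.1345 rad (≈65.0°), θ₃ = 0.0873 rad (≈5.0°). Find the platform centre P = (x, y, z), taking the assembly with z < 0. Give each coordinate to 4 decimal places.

centre 1 = (0.2673·cos0.0°, 0.2673·sin0.0°, -0.0313) = (0.2673, 0.0000, -0.0313)
arm 2 at φ=120.0°: e+L cos θ2 = 0.1661;  centre 2 = (-0.0830, 0.1438, -0.1631)
arm 3 at φ=240.0°: e+L cos θ3 = 0.2693;  centre 3 = (-0.1347, -0.2332, -0.0157)
eliminate P² terms by subtracting sphere 1 from 2 and 3
[-0.7006 0.2876 -0.2638]·P = -0.0182;  [-0.8038 -0.4665 0.0311]·P = 0.0004
Cramer: x(z) = 0.0150-0.2045z;  y(z) = -0.0267+0.4190z
sphere 1 gives Az²+Bz+C=0 with A=1.2174, B=0.1433, C=-0.0131;  B²−4AC=0.0843;  roots -0.1781, 0.0604;  negative root z = -0.1781
x = 0.0514, y = -0.1013

(0.0514, -0.1013, -0.1781)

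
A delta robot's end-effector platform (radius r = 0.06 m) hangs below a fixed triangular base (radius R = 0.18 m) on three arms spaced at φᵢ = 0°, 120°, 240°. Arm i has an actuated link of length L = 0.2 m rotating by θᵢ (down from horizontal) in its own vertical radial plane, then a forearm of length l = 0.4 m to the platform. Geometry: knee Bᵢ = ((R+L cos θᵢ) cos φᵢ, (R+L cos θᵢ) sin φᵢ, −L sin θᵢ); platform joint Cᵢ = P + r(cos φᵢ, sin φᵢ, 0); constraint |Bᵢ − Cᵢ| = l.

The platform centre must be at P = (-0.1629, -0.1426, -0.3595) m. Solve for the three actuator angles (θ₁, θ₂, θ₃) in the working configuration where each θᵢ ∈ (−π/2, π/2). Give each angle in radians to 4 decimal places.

θ₁ = 1.3090, θ₂ = 0.9598, θ₃ = -0.0872

arm 1 (φ=0.0°): x'=-0.1629, y'=-0.1426
  A=0.2829, B=-0.3595, C=(l²−L²−A²−y'²−z²)/(2L)=-0.2740
  √(A²+B²)=0.4575;  θ1 = -0.9041+2.2130 ≈ 1.3090
φ2=120.0° → target in arm frame (-0.0420, 0.2124)
  A cos θ + B sin θ = C:  0.1620·cos θ + -0.3595·sin θ = -0.2015
  √(A²+B²)=0.3943;  θ2 = -1.1473+2.1071 ≈ 0.9598
rotate P by −φ3: (0.2049, -0.0698, -0.3595)
  A=-0.0849, B=-0.3595, C=(l²−L²−A²−y'²−z²)/(2L)=-0.0533
  γ=atan2(-0.3595,-0.0849)=-1.8028;  ψ=arccos(-0.1443)=1.7156;  θ3=γ+ψ≈-0.0872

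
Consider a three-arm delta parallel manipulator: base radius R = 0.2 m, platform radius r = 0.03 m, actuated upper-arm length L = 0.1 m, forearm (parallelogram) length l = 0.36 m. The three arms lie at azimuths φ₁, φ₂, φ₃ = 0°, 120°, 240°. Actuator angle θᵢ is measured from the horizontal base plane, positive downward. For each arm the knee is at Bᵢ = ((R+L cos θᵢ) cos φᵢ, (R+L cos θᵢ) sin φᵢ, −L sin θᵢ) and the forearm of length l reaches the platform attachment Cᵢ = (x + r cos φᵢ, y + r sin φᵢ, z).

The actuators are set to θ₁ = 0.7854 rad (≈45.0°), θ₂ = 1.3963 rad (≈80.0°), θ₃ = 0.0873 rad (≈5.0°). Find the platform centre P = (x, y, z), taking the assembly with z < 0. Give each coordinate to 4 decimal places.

(0.0013, -0.1074, -0.3172)

φ1=0.0°: virtual centre (0.2407, 0.0000, -0.0707), radius l
arm 2 at φ=120.0°: (R−r)+L cos θ2 = 0.1874;  S2 = (-0.0937, 0.1623, -0.0985)
φ3=240.0°: virtual centre (-0.1348, -0.2335, -0.0087), radius l
|S₂|²−|S₁|² = -0.0181;  |S₃|²−|S₁|² = 0.0098
[-0.6688 0.3245 -0.0555]·P = -0.0181;  [-0.7510 -0.4670 0.1240]·P = 0.0098
Cramer: x(z) = 0.0095+0.0257z;  y(z) = -0.0363+0.2241z
into |P−S₁|² = l²: 1.0509z² + 0.1132z + -0.0698 = 0;  Δ = 0.3063;  z = -0.3172 or 0.2094 → z<0 root = -0.3172
x = 0.0013, y = -0.1074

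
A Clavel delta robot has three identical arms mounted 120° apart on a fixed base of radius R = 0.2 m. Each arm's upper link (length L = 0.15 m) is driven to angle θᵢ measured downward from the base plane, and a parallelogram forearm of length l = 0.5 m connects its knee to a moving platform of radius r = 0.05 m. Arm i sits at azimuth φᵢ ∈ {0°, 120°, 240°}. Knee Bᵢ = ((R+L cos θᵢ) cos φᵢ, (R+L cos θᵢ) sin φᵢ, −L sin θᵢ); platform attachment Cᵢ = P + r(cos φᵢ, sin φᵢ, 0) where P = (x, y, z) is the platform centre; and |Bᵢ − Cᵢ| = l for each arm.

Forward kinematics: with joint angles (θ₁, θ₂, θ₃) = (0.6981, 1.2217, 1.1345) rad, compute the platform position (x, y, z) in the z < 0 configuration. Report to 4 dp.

φ1=0.0°: virtual centre (0.2649, 0.0000, -0.0964), radius l
O2 = (0.2013·cos120.0°, 0.2013·sin120.0°, -0.1410) = (-0.1007, 0.1743, -0.1410)
φ3=240.0°: virtual centre (-0.1067, -0.1848, -0.1359), radius l
eliminate P² terms by subtracting sphere 1 from 2 and 3
plane₁₂: -0.7311x+0.3487y+-0.0891z = -0.0191
det = 0.5294;  x = 0.0235+-0.1143z,  y = -0.0054+0.0159z
quadratic in z: (1.0133)z²+(0.2478)z+(-0.1824)=0, √Δ=0.8948 → z ∈ {-0.5638, 0.3193}; z = -0.5638 (taking z<0)
x = 0.0879, y = -0.0144

(0.0879, -0.0144, -0.5638)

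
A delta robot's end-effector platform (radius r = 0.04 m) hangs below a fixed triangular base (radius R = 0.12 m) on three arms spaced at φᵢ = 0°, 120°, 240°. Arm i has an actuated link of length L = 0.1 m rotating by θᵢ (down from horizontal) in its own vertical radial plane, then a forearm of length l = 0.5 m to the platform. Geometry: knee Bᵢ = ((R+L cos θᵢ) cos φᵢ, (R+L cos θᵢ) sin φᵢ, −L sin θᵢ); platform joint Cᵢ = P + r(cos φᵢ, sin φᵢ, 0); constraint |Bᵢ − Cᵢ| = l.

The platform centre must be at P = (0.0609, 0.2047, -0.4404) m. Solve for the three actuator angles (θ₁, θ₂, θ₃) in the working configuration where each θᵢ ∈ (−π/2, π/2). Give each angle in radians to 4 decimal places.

rotate P by −φ1: (0.0609, 0.2047, -0.4404)
  e−x'=0.0191;  (l²−L²−(e−x')²−y'²−z²)/2L = 0.0189
  γ=atan2(-0.4404,0.0191)=-1.5275;  ψ=arccos(0.0429)=1.5279;  θ1=γ+ψ≈0.0004
arm 2 (φ=120.0°): x'=0.1468, y'=-0.1551
  e−x'=-0.0668;  (l²−L²−(e−x')²−y'²−z²)/2L = 0.0876
  √(A²+B²)=0.4454;  θ2 = -1.7214+1.3727 ≈ -0.3486
rotate P by −φ3: (-0.2077, -0.0496, -0.4404)
  A=0.2877, B=-0.4404, C=(l²−L²−A²−y'²−z²)/(2L)=-0.1960
  θ3 = atan2(B,A) + arccos(C/0.5261) = 0.9605

θ₁ = 0.0004, θ₂ = -0.3486, θ₃ = 0.9605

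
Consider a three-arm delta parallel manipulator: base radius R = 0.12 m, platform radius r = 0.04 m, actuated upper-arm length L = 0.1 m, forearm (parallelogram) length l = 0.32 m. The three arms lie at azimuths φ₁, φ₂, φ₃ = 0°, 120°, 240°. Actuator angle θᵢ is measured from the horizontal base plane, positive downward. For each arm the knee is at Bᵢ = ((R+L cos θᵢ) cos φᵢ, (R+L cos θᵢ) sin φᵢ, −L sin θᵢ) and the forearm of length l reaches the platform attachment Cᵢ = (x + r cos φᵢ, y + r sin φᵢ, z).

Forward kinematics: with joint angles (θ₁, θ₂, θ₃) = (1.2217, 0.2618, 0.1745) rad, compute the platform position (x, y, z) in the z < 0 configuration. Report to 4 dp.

φ1=0.0°: virtual centre (0.1142, 0.0000, -0.0940), radius l
arm 2 at φ=120.0°: (R−r)+L cos θ2 = 0.1766;  O2 = (-0.0883, 0.1529, -0.0259)
O3 = (0.1785·cos240.0°, 0.1785·sin240.0°, -0.0174) = (-0.0892, -0.1546, -0.0174)
eliminate P² terms by subtracting sphere 1 from 2 and 3
[-0.4050 0.3059 0.1362]·P = 0.0100;  [-0.4069 -0.3091 0.1532]·P = 0.0103
det = 0.2497;  x = -0.0250+0.3563z,  y = -0.0004+0.0266z
sphere 1 gives Az²+Bz+C=0 with A=1.1277, B=0.0887, C=-0.0742;  B²−4AC=0.3426;  roots -0.2989, 0.2202;  negative root z = -0.2989
x = -0.1315, y = -0.0084

(-0.1315, -0.0084, -0.2989)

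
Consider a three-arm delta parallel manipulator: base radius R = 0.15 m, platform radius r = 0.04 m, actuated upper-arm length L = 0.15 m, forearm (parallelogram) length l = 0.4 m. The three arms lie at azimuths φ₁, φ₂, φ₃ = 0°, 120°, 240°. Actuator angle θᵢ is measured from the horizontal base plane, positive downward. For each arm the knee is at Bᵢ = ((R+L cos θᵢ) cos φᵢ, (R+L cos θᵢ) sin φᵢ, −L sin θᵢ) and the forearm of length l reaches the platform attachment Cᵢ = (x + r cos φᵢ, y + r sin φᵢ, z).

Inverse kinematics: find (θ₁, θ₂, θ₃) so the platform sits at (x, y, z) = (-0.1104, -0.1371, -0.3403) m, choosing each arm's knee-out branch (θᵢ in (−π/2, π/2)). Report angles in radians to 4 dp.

θ₁ = 0.9597, θ₂ = 0.7853, θ₃ = -0.3489

arm 1 (φ=0.0°): x'=-0.1104, y'=-0.1371
  A=0.2204, B=-0.3403, C=(l²−L²−A²−y'²−z²)/(2L)=-0.1523
  θ1 = atan2(B,A) + arccos(C/0.4054) = 0.9597
φ2=120.0° → target in arm frame (-0.0635, 0.1642)
  A cos θ + B sin θ = C:  0.1735·cos θ + -0.3403·sin θ = -0.1179
  √(A²+B²)=0.3820;  θ2 = -1.0992+1.8845 ≈ 0.7853
φ3=240.0° → target in arm frame (0.1739, -0.0271)
  A cos θ + B sin θ = C:  -0.0639·cos θ + -0.3403·sin θ = 0.0563
  γ=atan2(-0.3403,-0.0639)=-1.7565;  ψ=arccos(0.1625)=1.4076;  θ3=γ+ψ≈-0.3489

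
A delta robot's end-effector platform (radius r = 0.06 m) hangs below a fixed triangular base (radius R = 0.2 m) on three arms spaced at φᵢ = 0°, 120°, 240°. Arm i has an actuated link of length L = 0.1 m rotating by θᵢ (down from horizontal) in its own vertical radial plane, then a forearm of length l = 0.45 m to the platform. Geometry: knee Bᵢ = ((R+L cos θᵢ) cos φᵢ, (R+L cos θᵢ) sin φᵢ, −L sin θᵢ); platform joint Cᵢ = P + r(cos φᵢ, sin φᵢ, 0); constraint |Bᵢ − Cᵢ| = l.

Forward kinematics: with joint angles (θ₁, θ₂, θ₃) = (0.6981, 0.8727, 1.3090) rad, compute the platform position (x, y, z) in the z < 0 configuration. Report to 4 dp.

(0.0516, 0.0498, -0.4800)

φ1=0.0°: virtual centre (0.2166, 0.0000, -0.0643), radius l
φ2=120.0°: virtual centre (-0.1021, 0.1769, -0.0766), radius l
φ3=240.0°: virtual centre (-0.0829, -0.1437, -0.0966), radius l
|O₂|²−|O₁|² = -0.0035;  |O₃|²−|O₁|² = -0.0142
[-0.6375 0.3538 -0.0247]·P = -0.0035;  [-0.5991 -0.2873 -0.0646]·P = -0.0142
det = 0.3951;  x = 0.0152+-0.0758z,  y = 0.0177+-0.0669z
into |P−O₁|² = l²: 1.0102z² + 0.1567z + -0.1575 = 0;  Δ = 0.6610;  z = -0.4800 or 0.3248 → z<0 root = -0.4800
x = 0.0516, y = 0.0498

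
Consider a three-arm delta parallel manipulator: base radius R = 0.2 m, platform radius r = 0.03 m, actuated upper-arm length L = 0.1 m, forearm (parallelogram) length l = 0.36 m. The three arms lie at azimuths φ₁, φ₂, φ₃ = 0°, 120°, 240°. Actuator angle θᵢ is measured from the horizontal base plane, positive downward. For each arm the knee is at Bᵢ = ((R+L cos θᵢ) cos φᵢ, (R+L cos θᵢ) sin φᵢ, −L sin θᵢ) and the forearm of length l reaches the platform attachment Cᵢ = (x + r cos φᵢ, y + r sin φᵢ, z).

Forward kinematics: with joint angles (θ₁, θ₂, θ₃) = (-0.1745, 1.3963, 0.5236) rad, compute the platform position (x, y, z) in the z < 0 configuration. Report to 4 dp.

arm 1 at φ=0.0°: ρ1 = 0.2685;  O1 = (0.2685, 0.0000, 0.0174)
φ2=120.0°: virtual centre (-0.0937, 0.1623, -0.0985), radius l
O3 = (0.2566·cos240.0°, 0.2566·sin240.0°, -0.0500) = (-0.1283, -0.2222, -0.0500)
eliminate P² terms by subtracting sphere 1 from 2 and 3
plane₁₂: -0.7243x+0.3245y+-0.2317z = -0.0276
det = 0.5795;  x = 0.0234+-0.2532z,  y = -0.0327+0.1489z
quadratic in z: (1.0863)z²+(0.0796)z+(-0.0682)=0, √Δ=0.5500 → z ∈ {-0.2898, 0.2165}; z = -0.2898 (taking z<0)
x = 0.0968, y = -0.0759

(0.0968, -0.0759, -0.2898)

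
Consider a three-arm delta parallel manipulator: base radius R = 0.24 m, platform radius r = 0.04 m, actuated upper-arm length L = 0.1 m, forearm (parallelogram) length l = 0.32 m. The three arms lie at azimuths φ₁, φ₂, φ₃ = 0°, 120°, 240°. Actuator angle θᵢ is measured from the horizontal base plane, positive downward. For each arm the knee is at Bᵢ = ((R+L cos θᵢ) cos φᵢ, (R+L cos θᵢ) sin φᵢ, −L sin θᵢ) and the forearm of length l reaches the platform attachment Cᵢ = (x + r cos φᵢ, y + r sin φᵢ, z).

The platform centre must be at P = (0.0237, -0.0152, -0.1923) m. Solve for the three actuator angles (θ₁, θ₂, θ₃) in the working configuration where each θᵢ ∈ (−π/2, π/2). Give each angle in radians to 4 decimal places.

θ₁ = 0.2617, θ₂ = 0.7855, θ₃ = 0.5242

φ1=0.0° → target in arm frame (0.0237, -0.0152)
  A=0.1763, B=-0.1923, C=(l²−L²−A²−y'²−z²)/(2L)=0.1205
  θ1 = atan2(B,A) + arccos(C/0.2609) = 0.2617
φ2=120.0° → target in arm frame (-0.0250, -0.0129)
  A=0.2250, B=-0.1923, C=(l²−L²−A²−y'²−z²)/(2L)=0.0231
  γ=atan2(-0.1923,0.2250)=-0.7072;  ψ=arccos(0.0781)=1.4926;  θ2=γ+ψ≈0.7855
rotate P by −φ3: (0.0013, 0.0281, -0.1923)
  A=0.1987, B=-0.1923, C=(l²−L²−A²−y'²−z²)/(2L)=0.0758
  √(A²+B²)=0.2765;  θ3 = -0.7691+1.2932 ≈ 0.5242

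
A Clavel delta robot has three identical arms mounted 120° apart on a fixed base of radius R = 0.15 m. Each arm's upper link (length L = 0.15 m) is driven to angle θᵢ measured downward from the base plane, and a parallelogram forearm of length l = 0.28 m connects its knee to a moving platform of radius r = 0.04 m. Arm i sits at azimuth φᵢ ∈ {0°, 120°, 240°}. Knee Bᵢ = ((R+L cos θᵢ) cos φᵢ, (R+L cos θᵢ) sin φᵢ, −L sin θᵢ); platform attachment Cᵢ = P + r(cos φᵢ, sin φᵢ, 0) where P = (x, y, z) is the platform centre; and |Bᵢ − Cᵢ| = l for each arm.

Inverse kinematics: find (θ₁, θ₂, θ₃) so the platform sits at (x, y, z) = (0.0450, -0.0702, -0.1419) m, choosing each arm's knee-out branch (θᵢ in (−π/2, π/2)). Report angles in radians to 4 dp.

θ₁ = -0.1749, θ₂ = 0.9600, θ₃ = -0.0872

φ1=0.0° → target in arm frame (0.0450, -0.0702)
  A=0.0650, B=-0.1419, C=(l²−L²−A²−y'²−z²)/(2L)=0.0887
  √(A²+B²)=0.1561;  θ1 = -1.1413+0.9663 ≈ -0.1749
rotate P by −φ2: (-0.0833, -0.0039, -0.1419)
  e−x'=0.1933;  (l²−L²−(e−x')²−y'²−z²)/2L = -0.0054
  θ2 = atan2(B,A) + arccos(C/0.2398) = 0.9600
arm 3 (φ=240.0°): x'=0.0383, y'=0.0741
  A=0.0717, B=-0.1419, C=(l²−L²−A²−y'²−z²)/(2L)=0.0838
  θ3 = atan2(B,A) + arccos(C/0.1590) = -0.0872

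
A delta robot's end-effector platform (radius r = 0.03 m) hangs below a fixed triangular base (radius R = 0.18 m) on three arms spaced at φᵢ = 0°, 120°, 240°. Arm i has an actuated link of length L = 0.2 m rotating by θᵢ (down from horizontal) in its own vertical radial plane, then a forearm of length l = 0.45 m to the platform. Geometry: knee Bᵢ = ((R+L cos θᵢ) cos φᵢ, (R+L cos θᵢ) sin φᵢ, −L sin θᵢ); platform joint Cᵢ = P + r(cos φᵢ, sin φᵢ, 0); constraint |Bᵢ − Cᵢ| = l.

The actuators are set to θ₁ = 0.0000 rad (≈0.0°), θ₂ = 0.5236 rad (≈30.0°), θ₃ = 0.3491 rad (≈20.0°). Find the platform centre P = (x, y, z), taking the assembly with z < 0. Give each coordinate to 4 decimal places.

(0.0624, -0.0237, -0.3453)

φ1=0.0°: virtual centre (0.3500, 0.0000, 0.0000), radius l
O2 = (0.3232·cos120.0°, 0.3232·sin120.0°, -0.1000) = (-0.1616, 0.2799, -0.1000)
O3 = (0.3379·cos240.0°, 0.3379·sin240.0°, -0.0684) = (-0.1690, -0.2927, -0.0684)
subtract pairs → two planes through P
[-1.0232 0.5598 -0.2000]·P = -0.0080;  [-1.0379 -0.5853 -0.1368]·P = -0.0036
Cramer: x(z) = 0.0057-0.1641z;  y(z) = -0.0039+0.0573z
sphere 1 gives Az²+Bz+C=0 with A=1.0302, B=0.1126, C=-0.0839;  B²−4AC=0.3586;  roots -0.3453, 0.2360;  negative root z = -0.3453
x = 0.0624, y = -0.0237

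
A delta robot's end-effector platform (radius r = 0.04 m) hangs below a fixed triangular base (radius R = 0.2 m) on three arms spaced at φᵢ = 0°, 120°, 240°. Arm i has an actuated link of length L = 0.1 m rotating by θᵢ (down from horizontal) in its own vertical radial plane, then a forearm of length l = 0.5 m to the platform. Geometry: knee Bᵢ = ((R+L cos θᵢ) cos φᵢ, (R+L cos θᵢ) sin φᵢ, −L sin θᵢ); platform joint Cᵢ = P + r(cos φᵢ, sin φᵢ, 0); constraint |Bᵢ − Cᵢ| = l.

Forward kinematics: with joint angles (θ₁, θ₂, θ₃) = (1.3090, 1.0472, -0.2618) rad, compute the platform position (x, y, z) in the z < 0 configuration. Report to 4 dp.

arm 1 at φ=0.0°: ρ1 = 0.1859;  centre 1 = (0.1859, 0.0000, -0.0966)
φ2=120.0°: virtual centre (-0.1050, 0.1819, -0.0866), radius l
φ3=240.0°: virtual centre (-0.1283, -0.2222, 0.0259), radius l
|centre ₂|²−|centre ₁|² = 0.0077;  |centre ₃|²−|centre ₁|² = 0.0226
linear system: -0.5818x+0.3637y = 0.0077−0.0200z; -0.6284x+-0.4444y = 0.0226−0.2449z
Cramer: x(z) = -0.0239+0.2011z;  y(z) = -0.0171+0.2668z
into |P−centre ₁|² = l²: 1.1116z² + 0.0997z + -0.1964 = 0;  Δ = 0.8830;  z = -0.4675 or 0.3778 → z<0 root = -0.4675
x = -0.1180, y = -0.1418

(-0.1180, -0.1418, -0.4675)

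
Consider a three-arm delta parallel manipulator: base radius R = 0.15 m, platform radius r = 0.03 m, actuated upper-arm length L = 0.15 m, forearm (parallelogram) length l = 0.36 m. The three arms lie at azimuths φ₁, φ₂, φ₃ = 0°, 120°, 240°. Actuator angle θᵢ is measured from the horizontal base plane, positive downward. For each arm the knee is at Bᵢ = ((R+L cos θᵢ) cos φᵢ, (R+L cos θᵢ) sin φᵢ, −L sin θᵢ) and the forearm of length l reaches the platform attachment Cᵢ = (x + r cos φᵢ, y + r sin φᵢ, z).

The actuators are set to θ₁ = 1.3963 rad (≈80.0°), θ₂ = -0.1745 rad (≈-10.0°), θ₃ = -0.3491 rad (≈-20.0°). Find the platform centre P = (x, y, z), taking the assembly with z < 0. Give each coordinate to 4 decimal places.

(-0.2045, -0.0124, -0.2288)

centre 1 = (0.1460·cos0.0°, 0.1460·sin0.0°, -0.1477) = (0.1460, 0.0000, -0.1477)
φ2=120.0°: virtual centre (-0.1339, 0.2319, 0.0260), radius l
φ3=240.0°: virtual centre (-0.1305, -0.2260, 0.0513), radius l
subtract pairs → two planes through P
[-0.5598 0.4637 0.3475]·P = 0.0292;  [-0.5530 -0.4520 0.3981]·P = 0.0276
Cramer: x(z) = -0.0510+0.6706z;  y(z) = 0.0014+0.0601z
quadratic in z: (1.4533)z²+(0.0313)z+(-0.0689)=0, √Δ=0.6339 → z ∈ {-0.2288, 0.2073}; z = -0.2288 (taking z<0)
x = -0.2045, y = -0.0124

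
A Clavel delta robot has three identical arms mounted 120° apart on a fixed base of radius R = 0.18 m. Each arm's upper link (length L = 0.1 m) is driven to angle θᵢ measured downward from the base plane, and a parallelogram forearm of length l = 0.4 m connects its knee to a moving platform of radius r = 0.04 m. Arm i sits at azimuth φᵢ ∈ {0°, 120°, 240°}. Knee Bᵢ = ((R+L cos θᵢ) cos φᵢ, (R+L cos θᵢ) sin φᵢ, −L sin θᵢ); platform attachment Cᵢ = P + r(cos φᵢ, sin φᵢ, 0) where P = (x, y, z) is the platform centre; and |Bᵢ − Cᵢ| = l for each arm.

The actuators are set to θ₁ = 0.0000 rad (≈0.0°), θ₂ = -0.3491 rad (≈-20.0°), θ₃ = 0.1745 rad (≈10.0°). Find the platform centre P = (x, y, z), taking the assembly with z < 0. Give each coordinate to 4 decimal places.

φ1=0.0°: virtual centre (0.2400, 0.0000, 0.0000), radius l
centre 2 = (0.2340·cos120.0°, 0.2340·sin120.0°, 0.0342) = (-0.1170, 0.2026, 0.0342)
φ3=240.0°: virtual centre (-0.1192, -0.2065, -0.0174), radius l
|centre ₂|²−|centre ₁|² = -0.0017;  |centre ₃|²−|centre ₁|² = -0.0004
plane₁₂: -0.7140x+0.4052y+0.0684z = -0.0017
det = 0.5861;  x = 0.0015+0.0242z,  y = -0.0016+-0.1262z
into |P−centre ₁|² = l²: 1.0165z² + -0.0112z + -0.1031 = 0;  Δ = 0.4194;  z = -0.3130 or 0.3240 → z<0 root = -0.3130
x = -0.0061, y = 0.0379

(-0.0061, 0.0379, -0.3130)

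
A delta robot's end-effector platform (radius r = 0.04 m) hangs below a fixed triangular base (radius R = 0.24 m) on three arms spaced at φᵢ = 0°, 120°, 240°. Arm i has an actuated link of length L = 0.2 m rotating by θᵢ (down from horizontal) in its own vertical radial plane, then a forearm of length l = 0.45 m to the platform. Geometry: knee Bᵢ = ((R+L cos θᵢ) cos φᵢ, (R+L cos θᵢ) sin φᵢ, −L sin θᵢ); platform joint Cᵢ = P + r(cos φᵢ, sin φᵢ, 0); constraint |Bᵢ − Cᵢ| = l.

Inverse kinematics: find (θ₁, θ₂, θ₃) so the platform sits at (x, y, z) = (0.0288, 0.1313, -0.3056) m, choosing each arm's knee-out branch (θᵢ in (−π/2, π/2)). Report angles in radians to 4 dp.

arm 1 (φ=0.0°): x'=0.0288, y'=0.1313
  A cos θ + B sin θ = C:  0.1712·cos θ + -0.3056·sin θ = 0.0564
  θ1 = atan2(B,A) + arccos(C/0.3503) = 0.3489
φ2=120.0° → target in arm frame (0.0993, -0.0906)
  e−x'=0.1007;  (l²−L²−(e−x')²−y'²−z²)/2L = 0.1269
  γ=atan2(-0.3056,0.1007)=-1.2525;  ψ=arccos(0.3944)=1.1654;  θ2=γ+ψ≈-0.0871
φ3=240.0° → target in arm frame (-0.1281, -0.0407)
  A cos θ + B sin θ = C:  0.3281·cos θ + -0.3056·sin θ = -0.1005
  θ3 = atan2(B,A) + arccos(C/0.4484) = 1.0470

θ₁ = 0.3489, θ₂ = -0.0871, θ₃ = 1.0470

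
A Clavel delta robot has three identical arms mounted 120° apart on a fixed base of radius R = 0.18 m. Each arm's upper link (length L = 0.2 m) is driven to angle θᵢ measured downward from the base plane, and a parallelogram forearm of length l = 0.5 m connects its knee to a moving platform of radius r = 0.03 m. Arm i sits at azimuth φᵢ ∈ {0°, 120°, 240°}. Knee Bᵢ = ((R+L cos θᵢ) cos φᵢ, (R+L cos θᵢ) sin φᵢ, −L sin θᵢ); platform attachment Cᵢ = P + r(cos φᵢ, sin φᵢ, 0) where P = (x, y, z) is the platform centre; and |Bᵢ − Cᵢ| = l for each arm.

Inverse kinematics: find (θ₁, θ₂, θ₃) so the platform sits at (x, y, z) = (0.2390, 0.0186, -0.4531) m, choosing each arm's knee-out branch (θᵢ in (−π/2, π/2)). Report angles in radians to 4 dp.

θ₁ = -0.1746, θ₂ = 1.0472, θ₃ = 1.1343

arm 1 (φ=0.0°): x'=0.2390, y'=0.0186
  e−x'=-0.0890;  (l²−L²−(e−x')²−y'²−z²)/2L = -0.0089
  θ1 = atan2(B,A) + arccos(C/0.4618) = -0.1746
rotate P by −φ2: (-0.1034, -0.2163, -0.4531)
  e−x'=0.2534;  (l²−L²−(e−x')²−y'²−z²)/2L = -0.2657
  θ2 = atan2(B,A) + arccos(C/0.5191) = 1.0472
rotate P by −φ3: (-0.1356, 0.1977, -0.4531)
  e−x'=0.2856;  (l²−L²−(e−x')²−y'²−z²)/2L = -0.2899
  √(A²+B²)=0.5356;  θ3 = -1.0084+2.1427 ≈ 1.1343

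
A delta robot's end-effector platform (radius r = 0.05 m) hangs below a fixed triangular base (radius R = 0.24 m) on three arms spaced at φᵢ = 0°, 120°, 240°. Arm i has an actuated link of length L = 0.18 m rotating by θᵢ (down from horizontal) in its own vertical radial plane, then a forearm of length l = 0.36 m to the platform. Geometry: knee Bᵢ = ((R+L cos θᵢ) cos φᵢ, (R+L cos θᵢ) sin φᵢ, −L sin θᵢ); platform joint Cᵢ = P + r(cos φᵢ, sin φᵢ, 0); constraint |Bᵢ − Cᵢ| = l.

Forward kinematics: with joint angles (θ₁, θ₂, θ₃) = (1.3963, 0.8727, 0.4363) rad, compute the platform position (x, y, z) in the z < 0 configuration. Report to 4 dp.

O1 = (0.2213·cos0.0°, 0.2213·sin0.0°, -0.1773) = (0.2213, 0.0000, -0.1773)
O2 = (0.3057·cos120.0°, 0.3057·sin120.0°, -0.1379) = (-0.1528, 0.2647, -0.1379)
O3 = (0.3531·cos240.0°, 0.3531·sin240.0°, -0.0761) = (-0.1766, -0.3058, -0.0761)
subtract pairs → two planes through P
linear system: -0.7482x+0.5295y = 0.0321−0.0787z; -0.7956x+-0.6117y = 0.0501−0.2024z
Cramer: x(z) = -0.0525+0.1767z;  y(z) = -0.0136+0.1010z
sphere 1 gives Az²+Bz+C=0 with A=1.0414, B=0.2550, C=-0.0230;  B²−4AC=0.1610;  roots -0.3151, 0.0702;  negative root z = -0.3151
x = -0.1082, y = -0.0454

(-0.1082, -0.0454, -0.3151)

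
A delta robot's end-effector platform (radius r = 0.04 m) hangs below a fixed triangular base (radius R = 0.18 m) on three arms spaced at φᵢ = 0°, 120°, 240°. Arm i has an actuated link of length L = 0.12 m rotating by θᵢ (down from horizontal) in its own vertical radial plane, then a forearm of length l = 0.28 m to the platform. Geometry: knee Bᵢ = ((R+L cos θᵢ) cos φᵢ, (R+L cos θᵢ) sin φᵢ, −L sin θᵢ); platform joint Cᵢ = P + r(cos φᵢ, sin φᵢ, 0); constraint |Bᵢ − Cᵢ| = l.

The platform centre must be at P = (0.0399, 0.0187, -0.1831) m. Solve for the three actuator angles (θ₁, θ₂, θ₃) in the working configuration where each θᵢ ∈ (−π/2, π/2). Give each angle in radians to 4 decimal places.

θ₁ = 0.0872, θ₂ = 0.5241, θ₃ = 0.7855

φ1=0.0° → target in arm frame (0.0399, 0.0187)
  e−x'=0.1001;  (l²−L²−(e−x')²−y'²−z²)/2L = 0.0838
  √(A²+B²)=0.2087;  θ1 = -1.0705+1.1577 ≈ 0.0872
rotate P by −φ2: (-0.0038, -0.0439, -0.1831)
  e−x'=0.1438;  (l²−L²−(e−x')²−y'²−z²)/2L = 0.0328
  θ2 = atan2(B,A) + arccos(C/0.2328) = 0.5241
φ3=240.0° → target in arm frame (-0.0361, 0.0252)
  e−x'=0.1761;  (l²−L²−(e−x')²−y'²−z²)/2L = -0.0049
  θ3 = atan2(B,A) + arccos(C/0.2541) = 0.7855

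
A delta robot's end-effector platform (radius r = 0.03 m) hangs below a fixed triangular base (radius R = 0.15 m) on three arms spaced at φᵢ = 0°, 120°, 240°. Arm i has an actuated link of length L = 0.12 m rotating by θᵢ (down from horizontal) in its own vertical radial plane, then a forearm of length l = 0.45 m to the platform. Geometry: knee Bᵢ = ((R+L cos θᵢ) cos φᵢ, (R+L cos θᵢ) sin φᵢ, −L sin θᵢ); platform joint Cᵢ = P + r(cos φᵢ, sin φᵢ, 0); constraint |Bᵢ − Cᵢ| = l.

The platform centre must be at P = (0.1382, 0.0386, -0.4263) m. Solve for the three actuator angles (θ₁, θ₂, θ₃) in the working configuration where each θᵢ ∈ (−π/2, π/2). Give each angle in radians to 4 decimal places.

θ₁ = -0.0871, θ₂ = 0.6985, θ₃ = 0.9604

arm 1 (φ=0.0°): x'=0.1382, y'=0.0386
  A cos θ + B sin θ = C:  -0.0182·cos θ + -0.4263·sin θ = 0.0189
  θ1 = atan2(B,A) + arccos(C/0.4267) = -0.0871
φ2=120.0° → target in arm frame (-0.0357, -0.1390)
  A cos θ + B sin θ = C:  0.1557·cos θ + -0.4263·sin θ = -0.1549
  θ2 = atan2(B,A) + arccos(C/0.4538) = 0.6985
φ3=240.0° → target in arm frame (-0.1025, 0.1004)
  A=0.2225, B=-0.4263, C=(l²−L²−A²−y'²−z²)/(2L)=-0.2218
  γ=atan2(-0.4263,0.2225)=-1.0897;  ψ=arccos(-0.4612)=2.0501;  θ3=γ+ψ≈0.9604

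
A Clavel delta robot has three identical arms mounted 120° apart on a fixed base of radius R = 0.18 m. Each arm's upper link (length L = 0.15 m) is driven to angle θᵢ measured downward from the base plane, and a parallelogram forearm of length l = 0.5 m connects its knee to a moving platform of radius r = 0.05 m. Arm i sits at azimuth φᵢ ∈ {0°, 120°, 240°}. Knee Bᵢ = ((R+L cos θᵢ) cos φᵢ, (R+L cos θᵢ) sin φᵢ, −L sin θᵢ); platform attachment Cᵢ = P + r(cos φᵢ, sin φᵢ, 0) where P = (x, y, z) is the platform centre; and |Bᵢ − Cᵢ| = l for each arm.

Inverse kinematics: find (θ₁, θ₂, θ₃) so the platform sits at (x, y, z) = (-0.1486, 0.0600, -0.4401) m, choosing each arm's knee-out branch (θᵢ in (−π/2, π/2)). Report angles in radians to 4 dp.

arm 1 (φ=0.0°): x'=-0.1486, y'=0.0600
  A cos θ + B sin θ = C:  0.2786·cos θ + -0.4401·sin θ = -0.1580
  θ1 = atan2(B,A) + arccos(C/0.5209) = 0.8726
arm 2 (φ=120.0°): x'=0.1263, y'=0.0987
  A cos θ + B sin θ = C:  0.0037·cos θ + -0.4401·sin θ = 0.0802
  θ2 = atan2(B,A) + arccos(C/0.4401) = -0.1747
arm 3 (φ=240.0°): x'=0.0223, y'=-0.1587
  A cos θ + B sin θ = C:  0.1077·cos θ + -0.4401·sin θ = -0.0099
  γ=atan2(-0.4401,0.1077)=-1.3309;  ψ=arccos(-0.0218)=1.5926;  θ3=γ+ψ≈0.2617

θ₁ = 0.8726, θ₂ = -0.1747, θ₃ = 0.2617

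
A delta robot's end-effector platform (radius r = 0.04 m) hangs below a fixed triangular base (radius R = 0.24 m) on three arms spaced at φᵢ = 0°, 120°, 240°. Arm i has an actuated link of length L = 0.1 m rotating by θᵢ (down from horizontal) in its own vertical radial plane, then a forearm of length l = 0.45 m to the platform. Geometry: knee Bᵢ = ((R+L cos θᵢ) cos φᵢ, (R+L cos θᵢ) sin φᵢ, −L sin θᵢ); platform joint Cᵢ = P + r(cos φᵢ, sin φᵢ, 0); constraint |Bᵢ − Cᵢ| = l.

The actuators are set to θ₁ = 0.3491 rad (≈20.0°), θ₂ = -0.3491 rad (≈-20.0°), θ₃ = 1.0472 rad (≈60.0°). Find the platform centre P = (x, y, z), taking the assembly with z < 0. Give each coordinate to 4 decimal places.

(0.0084, 0.1123, -0.3634)

arm 1 at φ=0.0°: (R−r)+L cos θ1 = 0.2940;  O1 = (0.2940, 0.0000, -0.0342)
φ2=120.0°: virtual centre (-0.1470, 0.2546, 0.0342), radius l
arm 3 at φ=240.0°: (R−r)+L cos θ3 = 0.2500;  O3 = (-0.1250, -0.2165, -0.0866)
eliminate P² terms by subtracting sphere 1 from 2 and 3
[-0.8819 0.5092 0.1368]·P = 0.0000;  [-0.8379 -0.4330 -0.1048]·P = -0.0176
det = 0.8085;  x = 0.0111+0.0073z,  y = 0.0192+-0.2561z
into |P−O₁|² = l²: 1.0656z² + 0.0545z + -0.1209 = 0;  Δ = 0.5185;  z = -0.3634 or 0.3123 → z<0 root = -0.3634
x = 0.0084, y = 0.1123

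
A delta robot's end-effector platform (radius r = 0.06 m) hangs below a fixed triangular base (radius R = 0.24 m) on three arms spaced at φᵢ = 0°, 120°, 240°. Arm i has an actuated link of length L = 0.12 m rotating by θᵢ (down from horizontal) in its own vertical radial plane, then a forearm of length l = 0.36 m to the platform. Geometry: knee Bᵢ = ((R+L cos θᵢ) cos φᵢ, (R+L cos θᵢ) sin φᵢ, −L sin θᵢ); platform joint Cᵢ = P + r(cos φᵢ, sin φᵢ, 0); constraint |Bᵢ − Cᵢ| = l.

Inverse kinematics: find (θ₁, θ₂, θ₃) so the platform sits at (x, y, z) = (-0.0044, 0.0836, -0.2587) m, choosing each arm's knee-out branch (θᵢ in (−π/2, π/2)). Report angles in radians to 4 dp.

rotate P by −φ1: (-0.0044, 0.0836, -0.2587)
  e−x'=0.1844;  (l²−L²−(e−x')²−y'²−z²)/2L = 0.0303
  γ=atan2(-0.2587,0.1844)=-0.9515;  ψ=arccos(0.0955)=1.4751;  θ1=γ+ψ≈0.5236
rotate P by −φ2: (0.0746, -0.0380, -0.2587)
  A=0.1054, B=-0.2587, C=(l²−L²−A²−y'²−z²)/(2L)=0.1488
  γ=atan2(-0.2587,0.1054)=-1.1839;  ψ=arccos(0.5328)=1.0089;  θ2=γ+ψ≈-0.1750
φ3=240.0° → target in arm frame (-0.0702, -0.0456)
  A cos θ + B sin θ = C:  0.2502·cos θ + -0.2587·sin θ = -0.0684
  √(A²+B²)=0.3599;  θ3 = -0.8021+1.7619 ≈ 0.9598

θ₁ = 0.5236, θ₂ = -0.1750, θ₃ = 0.9598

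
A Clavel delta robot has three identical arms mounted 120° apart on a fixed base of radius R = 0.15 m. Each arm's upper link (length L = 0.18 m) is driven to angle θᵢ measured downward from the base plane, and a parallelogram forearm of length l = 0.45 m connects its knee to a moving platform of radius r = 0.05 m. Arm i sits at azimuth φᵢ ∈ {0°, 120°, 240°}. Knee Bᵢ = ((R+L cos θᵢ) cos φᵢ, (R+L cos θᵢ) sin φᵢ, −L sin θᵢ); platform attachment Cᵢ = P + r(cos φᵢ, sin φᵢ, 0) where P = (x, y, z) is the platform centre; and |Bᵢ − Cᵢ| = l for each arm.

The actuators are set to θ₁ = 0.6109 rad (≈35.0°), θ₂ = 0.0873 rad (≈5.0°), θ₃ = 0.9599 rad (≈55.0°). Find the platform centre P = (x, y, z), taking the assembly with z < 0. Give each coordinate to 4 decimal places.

arm 1 at φ=0.0°: ρ1 = 0.2474;  O1 = (0.2474, 0.0000, -0.1032)
φ2=120.0°: virtual centre (-0.1397, 0.2419, -0.0157), radius l
O3 = (0.2032·cos240.0°, 0.2032·sin240.0°, -0.1474) = (-0.1016, -0.1760, -0.1474)
eliminate P² terms by subtracting sphere 1 from 2 and 3
linear system: -0.7742x+0.4838y = 0.0064−0.1751z; -0.6981x+-0.3520y = -0.0088−-0.0884z
det = 0.6103;  x = 0.0033+0.0309z,  y = 0.0185+-0.3124z
quadratic in z: (1.0986)z²+(0.1798)z+(-0.1319)=0, √Δ=0.7823 → z ∈ {-0.4379, 0.2742}; z = -0.4379 (taking z<0)
x = -0.0102, y = 0.1553

(-0.0102, 0.1553, -0.4379)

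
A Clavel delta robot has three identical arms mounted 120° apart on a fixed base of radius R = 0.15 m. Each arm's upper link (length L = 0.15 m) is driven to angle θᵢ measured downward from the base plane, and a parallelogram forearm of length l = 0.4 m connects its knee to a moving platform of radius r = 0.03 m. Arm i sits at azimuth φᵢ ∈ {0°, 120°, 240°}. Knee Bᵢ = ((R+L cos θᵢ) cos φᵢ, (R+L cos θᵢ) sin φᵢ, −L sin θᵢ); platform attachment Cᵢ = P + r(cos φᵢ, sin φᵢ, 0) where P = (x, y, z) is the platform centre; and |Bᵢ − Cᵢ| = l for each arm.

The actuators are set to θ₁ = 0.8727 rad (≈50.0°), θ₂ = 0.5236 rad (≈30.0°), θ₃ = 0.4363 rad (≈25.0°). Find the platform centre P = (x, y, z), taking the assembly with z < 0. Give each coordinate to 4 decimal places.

arm 1 at φ=0.0°: e+L cos θ1 = 0.2164;  S1 = (0.2164, 0.0000, -0.1149)
φ2=120.0°: virtual centre (-0.1250, 0.2164, -0.0750), radius l
S3 = (0.2559·cos240.0°, 0.2559·sin240.0°, -0.0634) = (-0.1280, -0.2217, -0.0634)
|S₂|²−|S₁|² = 0.0080;  |S₃|²−|S₁|² = 0.0095
[-0.6827 0.4328 0.0798]·P = 0.0080;  [-0.6888 -0.4433 0.1030]·P = 0.0095
det = 0.6008;  x = -0.0128+0.1331z,  y = -0.0016+0.0256z
sphere 1 gives Az²+Bz+C=0 with A=1.0184, B=0.1687, C=-0.0943;  B²−4AC=0.4125;  roots -0.3982, 0.2325;  negative root z = -0.3982
x = -0.0658, y = -0.0118

(-0.0658, -0.0118, -0.3982)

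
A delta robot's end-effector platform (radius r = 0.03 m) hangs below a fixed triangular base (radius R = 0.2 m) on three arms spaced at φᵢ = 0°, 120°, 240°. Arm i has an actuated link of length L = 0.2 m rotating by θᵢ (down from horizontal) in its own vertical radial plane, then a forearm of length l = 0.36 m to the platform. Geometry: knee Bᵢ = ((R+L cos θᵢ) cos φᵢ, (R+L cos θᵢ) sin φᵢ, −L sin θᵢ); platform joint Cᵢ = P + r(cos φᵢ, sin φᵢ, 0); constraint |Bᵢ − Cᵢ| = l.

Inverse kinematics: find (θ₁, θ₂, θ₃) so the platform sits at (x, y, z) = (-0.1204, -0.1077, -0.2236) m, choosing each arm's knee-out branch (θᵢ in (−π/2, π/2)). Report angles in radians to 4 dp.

φ1=0.0° → target in arm frame (-0.1204, -0.1077)
  e−x'=0.2904;  (l²−L²−(e−x')²−y'²−z²)/2L = -0.1408
  θ1 = atan2(B,A) + arccos(C/0.3665) = 1.3090
φ2=120.0° → target in arm frame (-0.0331, 0.1581)
  e−x'=0.2031;  (l²−L²−(e−x')²−y'²−z²)/2L = -0.0666
  γ=atan2(-0.2236,0.2031)=-0.8335;  ψ=arccos(-0.2205)=1.7931;  θ2=γ+ψ≈0.9596
rotate P by −φ3: (0.1535, -0.0504, -0.2236)
  e−x'=0.0165;  (l²−L²−(e−x')²−y'²−z²)/2L = 0.0920
  √(A²+B²)=0.2242;  θ3 = -1.4970+1.1481 ≈ -0.3489

θ₁ = 1.3090, θ₂ = 0.9596, θ₃ = -0.3489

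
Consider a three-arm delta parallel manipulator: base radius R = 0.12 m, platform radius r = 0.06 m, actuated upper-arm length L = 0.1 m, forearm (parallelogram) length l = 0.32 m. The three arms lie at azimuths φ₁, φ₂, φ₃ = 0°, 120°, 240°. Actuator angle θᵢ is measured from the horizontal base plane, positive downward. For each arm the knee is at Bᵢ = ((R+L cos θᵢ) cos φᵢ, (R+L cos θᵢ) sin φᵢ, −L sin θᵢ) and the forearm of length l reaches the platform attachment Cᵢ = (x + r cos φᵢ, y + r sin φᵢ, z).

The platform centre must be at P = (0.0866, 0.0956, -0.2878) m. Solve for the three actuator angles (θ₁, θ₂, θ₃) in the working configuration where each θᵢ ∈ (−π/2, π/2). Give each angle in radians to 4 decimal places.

rotate P by −φ1: (0.0866, 0.0956, -0.2878)
  A=-0.0266, B=-0.2878, C=(l²−L²−A²−y'²−z²)/(2L)=-0.0014
  √(A²+B²)=0.2890;  θ1 = -1.6630+1.5756 ≈ -0.0874
arm 2 (φ=120.0°): x'=0.0395, y'=-0.1228
  e−x'=0.0205;  (l²−L²−(e−x')²−y'²−z²)/2L = -0.0296
  γ=atan2(-0.2878,0.0205)=-1.4997;  ψ=arccos(-0.1027)=1.6737;  θ2=γ+ψ≈0.1741
arm 3 (φ=240.0°): x'=-0.1261, y'=0.0272
  A=0.1861, B=-0.2878, C=(l²−L²−A²−y'²−z²)/(2L)=-0.1290
  γ=atan2(-0.2878,0.1861)=-0.9968;  ψ=arccos(-0.3764)=1.9567;  θ3=γ+ψ≈0.9599

θ₁ = -0.0874, θ₂ = 0.1741, θ₃ = 0.9599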